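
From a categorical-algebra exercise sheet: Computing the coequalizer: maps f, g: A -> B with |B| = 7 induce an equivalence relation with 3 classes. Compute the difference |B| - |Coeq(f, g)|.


The coequalizer Coeq(f, g) = B / ~ has one element per equivalence class.
|B| = 7, |Coeq(f, g)| = 3.
|B| - |Coeq(f, g)| = 7 - 3 = 4.

4


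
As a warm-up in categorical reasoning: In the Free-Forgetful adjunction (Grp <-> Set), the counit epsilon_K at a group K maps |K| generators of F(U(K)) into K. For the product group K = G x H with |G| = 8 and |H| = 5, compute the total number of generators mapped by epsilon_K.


The counit epsilon_K: F(U(K)) -> K of the Free-Forgetful adjunction
maps |K| generators of F(U(K)) into K. For K = G x H (the product group),
|G x H| = |G| * |H|.
Total generators mapped = 8 * 5 = 40.

40


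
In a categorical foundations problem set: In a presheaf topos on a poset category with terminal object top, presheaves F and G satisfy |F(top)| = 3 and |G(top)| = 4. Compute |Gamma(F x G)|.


Global sections of a presheaf on a poset with terminal top satisfy
Gamma(H) ~ H(top). Presheaves admit pointwise products, so
(F x G)(top) = F(top) x G(top) (Cartesian product).
|Gamma(F x G)| = |F(top)| * |G(top)| = 3 * 4 = 12.

12


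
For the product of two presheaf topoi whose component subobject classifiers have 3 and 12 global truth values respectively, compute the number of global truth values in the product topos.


In a product of presheaf topoi E_1 x E_2, the subobject classifier
is Omega = Omega_1 x Omega_2 (componentwise), so
|Omega(top)| = |Omega_1(top_1)| * |Omega_2(top_2)|.
= 3 * 12 = 36.

36


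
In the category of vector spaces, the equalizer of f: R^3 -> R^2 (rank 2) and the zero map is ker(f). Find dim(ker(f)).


The equalizer of f and the zero map is ker(f).
By the rank-nullity theorem: dim(ker(f)) = dim(domain) - rank(f).
dim(ker(f)) = 3 - 2 = 1

1


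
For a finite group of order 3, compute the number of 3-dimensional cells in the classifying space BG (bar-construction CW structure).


In the bar-construction CW model of BG, the n-cells are indexed by
n-tuples [g_1|...|g_n] of non-identity elements of G (degenerate
simplices with some g_i = e do not contribute cells), so there are
(|G| - 1)^n n-cells.
For dim = 3 with |G| = 3:
cells = (3 - 1)^3 = 2^3 = 8

8


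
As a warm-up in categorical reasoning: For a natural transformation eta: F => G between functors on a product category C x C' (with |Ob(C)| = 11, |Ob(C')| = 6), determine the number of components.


A natural transformation eta: F => G assigns one component morphism per
object of the domain category.
The domain is the product category C x C', so
|Ob(C x C')| = |Ob(C)| * |Ob(C')| = 11 * 6 = 66.
Therefore eta has 66 component morphisms.

66


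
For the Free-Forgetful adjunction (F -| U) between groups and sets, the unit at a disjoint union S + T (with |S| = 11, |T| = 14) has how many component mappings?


The unit eta_X: X -> U(F(X)) of the Free-Forgetful adjunction
maps each element of X to a generator of F(X). For X = S + T (disjoint
union in Set), |S + T| = |S| + |T|.
Total mappings = 11 + 14 = 25.

25


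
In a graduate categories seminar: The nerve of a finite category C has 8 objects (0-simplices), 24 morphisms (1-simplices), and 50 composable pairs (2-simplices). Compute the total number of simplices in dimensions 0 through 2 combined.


The 2-skeleton of the nerve N(C) consists of simplices in dimensions 0, 1, 2:
  |N(C)_0| = 8 (objects)
  |N(C)_1| = 24 (morphisms)
  |N(C)_2| = 50 (composable pairs)
Total = 8 + 24 + 50 = 82

82


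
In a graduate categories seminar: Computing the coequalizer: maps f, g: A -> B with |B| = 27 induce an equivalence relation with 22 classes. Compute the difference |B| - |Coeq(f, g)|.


The coequalizer Coeq(f, g) = B / ~ has one element per equivalence class.
|B| = 27, |Coeq(f, g)| = 22.
|B| - |Coeq(f, g)| = 27 - 22 = 5.

5


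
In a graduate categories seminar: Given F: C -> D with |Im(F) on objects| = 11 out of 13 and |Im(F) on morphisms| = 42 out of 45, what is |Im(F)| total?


The image of F consists of distinct objects and distinct morphisms.
|Im(F)| on objects = 11
|Im(F)| on morphisms = 42
Total image cardinality = 11 + 42 = 53

53


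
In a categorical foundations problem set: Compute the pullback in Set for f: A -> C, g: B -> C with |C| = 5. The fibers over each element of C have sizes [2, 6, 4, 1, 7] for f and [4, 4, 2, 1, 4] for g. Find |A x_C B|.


The pullback A x_C B consists of pairs (a, b) with f(a) = g(b).
For each element c in C, the fiber product has |f^-1(c)| * |g^-1(c)| elements.
Summing over C: 2 * 4 + 6 * 4 + 4 * 2 + 1 * 1 + 7 * 4
= 8 + 24 + 8 + 1 + 28 = 69

69


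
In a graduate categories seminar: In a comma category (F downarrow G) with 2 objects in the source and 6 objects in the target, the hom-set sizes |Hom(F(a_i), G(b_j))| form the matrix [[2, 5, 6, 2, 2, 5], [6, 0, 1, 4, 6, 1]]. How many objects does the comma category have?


Objects of (F downarrow G) are triples (a, b, h: F(a)->G(b)).
The count equals the sum of all entries in the hom-matrix.
sum(row 0) = 22
sum(row 1) = 18
Grand total = 40

40


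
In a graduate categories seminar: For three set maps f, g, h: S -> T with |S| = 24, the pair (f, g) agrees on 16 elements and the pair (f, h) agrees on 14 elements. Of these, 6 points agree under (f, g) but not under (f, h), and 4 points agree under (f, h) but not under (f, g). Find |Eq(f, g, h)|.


Eq(f, g, h) is the triple-agreement set: points in S where all three
maps take the same value. Using inclusion-exclusion on the pairwise data:
Pair (f, g) agrees on 16 points; pair (f, h) on 14 points.
Points agreeing under (f, g) but not (f, h) = 6; under (f, h) but not (f, g) = 4.
Triple-agreement = agreement-in-(f, g) minus points that agree under (f, g) but not (f, h):
|Eq(f, g, h)| = 16 - 6 = 10
(cross-check via (f, h): 14 - 4 = 10.)

10


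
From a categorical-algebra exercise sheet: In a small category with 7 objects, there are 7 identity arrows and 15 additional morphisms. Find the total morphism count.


Each object has an identity morphism, giving 7 identities.
Adding the 15 non-identity morphisms:
Total = 7 + 15 = 22

22


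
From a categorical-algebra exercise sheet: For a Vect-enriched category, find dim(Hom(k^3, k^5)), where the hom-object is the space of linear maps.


In Vect-enriched categories, Hom(k^n, k^m) is the space of m x n matrices.
dim(Hom(k^3, k^5)) = 5 * 3 = 15

15


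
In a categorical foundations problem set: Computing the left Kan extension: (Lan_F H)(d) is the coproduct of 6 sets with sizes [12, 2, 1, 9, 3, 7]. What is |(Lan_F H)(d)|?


Pointwise, the left Kan extension (Lan_F H)(d) is the colimit, indexed
by the comma category (F downarrow d), of H composed with the
projection (F downarrow d) -> C. Here that colimit is given
as a coproduct (disjoint union) of sets, so its cardinality is the
sum of the sizes of the summands.
Coproduct of sets with sizes: 12 + 2 + 1 + 9 + 3 + 7
= 34

34


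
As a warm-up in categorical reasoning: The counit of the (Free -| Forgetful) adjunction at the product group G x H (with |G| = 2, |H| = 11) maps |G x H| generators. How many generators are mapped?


The counit epsilon_K: F(U(K)) -> K of the Free-Forgetful adjunction
maps |K| generators of F(U(K)) into K. For K = G x H (the product group),
|G x H| = |G| * |H|.
Total generators mapped = 2 * 11 = 22.

22


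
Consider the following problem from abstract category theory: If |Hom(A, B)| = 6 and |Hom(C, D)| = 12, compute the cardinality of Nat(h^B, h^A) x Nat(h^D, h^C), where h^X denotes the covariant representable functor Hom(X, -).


By the Yoneda lemma, Nat(h^B, h^A) is isomorphic to Hom(A, B),
so |Nat(h^B, h^A)| = |Hom(A, B)| and |Nat(h^D, h^C)| = |Hom(C, D)|.
|Hom(A, B)| = 6, |Hom(C, D)| = 12.
|Nat(h^B, h^A) x Nat(h^D, h^C)| = 6 * 12 = 72

72


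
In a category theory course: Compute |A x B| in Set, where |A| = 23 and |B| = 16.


In Set, the product A x B is the Cartesian product.
By the universal property, |A x B| = |A| * |B|.
|A x B| = 23 * 16 = 368

368


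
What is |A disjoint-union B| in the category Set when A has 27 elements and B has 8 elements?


In Set, the coproduct A + B is the disjoint union.
|A + B| = |A| + |B| = 27 + 8 = 35

35


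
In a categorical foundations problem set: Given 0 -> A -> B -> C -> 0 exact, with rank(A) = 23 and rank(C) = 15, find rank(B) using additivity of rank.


For a short exact sequence 0 -> A -> B -> C -> 0,
rank is additive: rank(B) = rank(A) + rank(C).
rank(B) = 23 + 15 = 38

38


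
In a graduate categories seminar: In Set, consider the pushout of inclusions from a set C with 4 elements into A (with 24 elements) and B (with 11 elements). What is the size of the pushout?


The pushout A +_C B identifies the images of C in A and B.
|A +_C B| = |A| + |B| - |C| (for injections).
= 24 + 11 - 4 = 31

31


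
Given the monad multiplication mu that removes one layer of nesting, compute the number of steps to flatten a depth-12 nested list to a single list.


Each application of mu: T^2 -> T removes one layer of nesting.
Starting at depth 12 (i.e., T^12(X)), we need to reach T(X).
Number of mu applications = 12 - 1 = 11

11


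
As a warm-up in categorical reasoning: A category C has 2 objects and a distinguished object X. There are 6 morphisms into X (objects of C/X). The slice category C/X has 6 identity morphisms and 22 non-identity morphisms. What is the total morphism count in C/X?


In the slice category C/X, objects are morphisms to X.
Identity morphisms: 6 (one per object of C/X).
Non-identity morphisms: 22.
Total = 6 + 22 = 28

28


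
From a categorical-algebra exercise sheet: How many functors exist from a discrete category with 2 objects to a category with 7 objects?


A functor from a discrete category C to D is determined by
where each object maps. Each of the 2 objects of C can map
to any of the 7 objects of D independently.
Number of functors = 7^2 = 49

49


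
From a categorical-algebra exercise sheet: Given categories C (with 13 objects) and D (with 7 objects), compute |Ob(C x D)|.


The product category C x D has objects that are pairs (c, d).
Number of pairs = |Ob(C)| * |Ob(D)| = 13 * 7 = 91

91


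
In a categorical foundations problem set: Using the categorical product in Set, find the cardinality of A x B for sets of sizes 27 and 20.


In Set, the product A x B is the Cartesian product.
By the universal property, |A x B| = |A| * |B|.
|A x B| = 27 * 20 = 540

540


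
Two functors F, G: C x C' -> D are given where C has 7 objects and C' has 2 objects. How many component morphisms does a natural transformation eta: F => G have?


A natural transformation eta: F => G assigns one component morphism per
object of the domain category.
The domain is the product category C x C', so
|Ob(C x C')| = |Ob(C)| * |Ob(C')| = 7 * 2 = 14.
Therefore eta has 14 component morphisms.

14


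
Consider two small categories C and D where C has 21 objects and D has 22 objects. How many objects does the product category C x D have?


The product category C x D has objects that are pairs (c, d).
Number of pairs = |Ob(C)| * |Ob(D)| = 21 * 22 = 462

462


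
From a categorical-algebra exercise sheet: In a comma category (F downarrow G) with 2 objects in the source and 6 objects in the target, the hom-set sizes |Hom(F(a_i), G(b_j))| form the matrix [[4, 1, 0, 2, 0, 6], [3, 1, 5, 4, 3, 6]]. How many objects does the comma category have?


Objects of (F downarrow G) are triples (a, b, h: F(a)->G(b)).
The count equals the sum of all entries in the hom-matrix.
sum(row 0) = 13
sum(row 1) = 22
Grand total = 35

35


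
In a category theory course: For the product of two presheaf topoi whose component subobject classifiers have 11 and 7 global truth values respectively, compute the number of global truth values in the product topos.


In a product of presheaf topoi E_1 x E_2, the subobject classifier
is Omega = Omega_1 x Omega_2 (componentwise), so
|Omega(top)| = |Omega_1(top_1)| * |Omega_2(top_2)|.
= 11 * 7 = 77.

77


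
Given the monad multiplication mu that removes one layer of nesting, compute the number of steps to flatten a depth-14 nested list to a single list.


Each application of mu: T^2 -> T removes one layer of nesting.
Starting at depth 14 (i.e., T^14(X)), we need to reach T(X).
Number of mu applications = 14 - 1 = 13

13


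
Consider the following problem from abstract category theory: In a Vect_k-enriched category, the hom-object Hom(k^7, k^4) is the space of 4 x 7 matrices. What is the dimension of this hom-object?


In Vect-enriched categories, Hom(k^n, k^m) is the space of m x n matrices.
dim(Hom(k^7, k^4)) = 4 * 7 = 28

28


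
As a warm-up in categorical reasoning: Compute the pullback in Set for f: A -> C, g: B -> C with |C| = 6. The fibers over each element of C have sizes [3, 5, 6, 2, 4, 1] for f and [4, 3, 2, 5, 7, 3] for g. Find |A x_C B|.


The pullback A x_C B consists of pairs (a, b) with f(a) = g(b).
For each element c in C, the fiber product has |f^-1(c)| * |g^-1(c)| elements.
Summing over C: 3 * 4 + 5 * 3 + 6 * 2 + 2 * 5 + 4 * 7 + 1 * 3
= 12 + 15 + 12 + 10 + 28 + 3 = 80

80


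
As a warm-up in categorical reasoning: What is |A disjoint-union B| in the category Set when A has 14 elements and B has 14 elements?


In Set, the coproduct A + B is the disjoint union.
|A + B| = |A| + |B| = 14 + 14 = 28

28


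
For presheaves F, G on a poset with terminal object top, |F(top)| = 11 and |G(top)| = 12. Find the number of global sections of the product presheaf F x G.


Global sections of a presheaf on a poset with terminal top satisfy
Gamma(H) ~ H(top). Presheaves admit pointwise products, so
(F x G)(top) = F(top) x G(top) (Cartesian product).
|Gamma(F x G)| = |F(top)| * |G(top)| = 11 * 12 = 132.

132


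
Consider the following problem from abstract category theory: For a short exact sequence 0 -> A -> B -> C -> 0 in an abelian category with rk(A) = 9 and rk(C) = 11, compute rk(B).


For a short exact sequence 0 -> A -> B -> C -> 0,
rank is additive: rank(B) = rank(A) + rank(C).
rank(B) = 9 + 11 = 20

20


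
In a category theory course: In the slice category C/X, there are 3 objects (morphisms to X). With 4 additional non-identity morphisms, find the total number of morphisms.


In the slice category C/X, objects are morphisms to X.
Identity morphisms: 3 (one per object of C/X).
Non-identity morphisms: 4.
Total = 3 + 4 = 7

7


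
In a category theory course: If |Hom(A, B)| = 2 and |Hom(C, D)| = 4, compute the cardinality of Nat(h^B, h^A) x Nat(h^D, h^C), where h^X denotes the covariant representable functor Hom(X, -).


By the Yoneda lemma, Nat(h^B, h^A) is isomorphic to Hom(A, B),
so |Nat(h^B, h^A)| = |Hom(A, B)| and |Nat(h^D, h^C)| = |Hom(C, D)|.
|Hom(A, B)| = 2, |Hom(C, D)| = 4.
|Nat(h^B, h^A) x Nat(h^D, h^C)| = 2 * 4 = 8

8


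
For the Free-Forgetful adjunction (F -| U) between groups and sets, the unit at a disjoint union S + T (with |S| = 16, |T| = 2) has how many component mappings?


The unit eta_X: X -> U(F(X)) of the Free-Forgetful adjunction
maps each element of X to a generator of F(X). For X = S + T (disjoint
union in Set), |S + T| = |S| + |T|.
Total mappings = 16 + 2 = 18.

18


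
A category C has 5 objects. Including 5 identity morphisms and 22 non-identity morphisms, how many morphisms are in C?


Each object has an identity morphism, giving 5 identities.
Adding the 22 non-identity morphisms:
Total = 5 + 22 = 27

27


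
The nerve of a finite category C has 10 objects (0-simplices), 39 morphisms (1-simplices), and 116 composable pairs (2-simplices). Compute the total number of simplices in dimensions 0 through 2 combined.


The 2-skeleton of the nerve N(C) consists of simplices in dimensions 0, 1, 2:
  |N(C)_0| = 10 (objects)
  |N(C)_1| = 39 (morphisms)
  |N(C)_2| = 116 (composable pairs)
Total = 10 + 39 + 116 = 165

165


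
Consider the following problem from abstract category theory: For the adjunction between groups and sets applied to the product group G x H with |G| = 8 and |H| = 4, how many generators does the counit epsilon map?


The counit epsilon_K: F(U(K)) -> K of the Free-Forgetful adjunction
maps |K| generators of F(U(K)) into K. For K = G x H (the product group),
|G x H| = |G| * |H|.
Total generators mapped = 8 * 4 = 32.

32


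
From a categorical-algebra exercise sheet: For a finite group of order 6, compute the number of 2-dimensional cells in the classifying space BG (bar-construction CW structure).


In the bar-construction CW model of BG, the n-cells are indexed by
n-tuples [g_1|...|g_n] of non-identity elements of G (degenerate
simplices with some g_i = e do not contribute cells), so there are
(|G| - 1)^n n-cells.
For dim = 2 with |G| = 6:
cells = (6 - 1)^2 = 5^2 = 25

25


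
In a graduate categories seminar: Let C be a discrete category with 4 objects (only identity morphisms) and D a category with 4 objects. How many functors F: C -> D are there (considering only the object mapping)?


A functor from a discrete category C to D is determined by
where each object maps. Each of the 4 objects of C can map
to any of the 4 objects of D independently.
Number of functors = 4^4 = 256

256


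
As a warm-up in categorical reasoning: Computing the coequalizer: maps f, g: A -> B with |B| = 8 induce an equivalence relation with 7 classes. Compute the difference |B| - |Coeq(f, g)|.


The coequalizer Coeq(f, g) = B / ~ has one element per equivalence class.
|B| = 8, |Coeq(f, g)| = 7.
|B| - |Coeq(f, g)| = 8 - 7 = 1.

1


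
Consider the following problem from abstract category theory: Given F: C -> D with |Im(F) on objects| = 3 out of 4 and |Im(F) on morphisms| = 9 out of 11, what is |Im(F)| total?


The image of F consists of distinct objects and distinct morphisms.
|Im(F)| on objects = 3
|Im(F)| on morphisms = 9
Total image cardinality = 3 + 9 = 12

12


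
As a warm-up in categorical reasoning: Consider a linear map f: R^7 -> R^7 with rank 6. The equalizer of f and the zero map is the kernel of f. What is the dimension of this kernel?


The equalizer of f and the zero map is ker(f).
By the rank-nullity theorem: dim(ker(f)) = dim(domain) - rank(f).
dim(ker(f)) = 7 - 6 = 1

1


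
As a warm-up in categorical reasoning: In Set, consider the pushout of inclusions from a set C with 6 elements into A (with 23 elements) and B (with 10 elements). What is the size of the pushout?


The pushout A +_C B identifies the images of C in A and B.
|A +_C B| = |A| + |B| - |C| (for injections).
= 23 + 10 - 6 = 27

27


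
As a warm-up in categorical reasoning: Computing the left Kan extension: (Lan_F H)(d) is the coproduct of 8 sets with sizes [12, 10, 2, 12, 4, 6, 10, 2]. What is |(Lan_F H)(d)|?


Pointwise, the left Kan extension (Lan_F H)(d) is the colimit, indexed
by the comma category (F downarrow d), of H composed with the
projection (F downarrow d) -> C. Here that colimit is given
as a coproduct (disjoint union) of sets, so its cardinality is the
sum of the sizes of the summands.
Coproduct of sets with sizes: 12 + 10 + 2 + 12 + 4 + 6 + 10 + 2
= 58

58


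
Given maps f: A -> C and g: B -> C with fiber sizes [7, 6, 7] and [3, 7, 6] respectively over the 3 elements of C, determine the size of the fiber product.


The pullback A x_C B consists of pairs (a, b) with f(a) = g(b).
For each element c in C, the fiber product has |f^-1(c)| * |g^-1(c)| elements.
Summing over C: 7 * 3 + 6 * 7 + 7 * 6
= 21 + 42 + 42 = 105

105


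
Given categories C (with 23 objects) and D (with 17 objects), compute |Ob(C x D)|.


The product category C x D has objects that are pairs (c, d).
Number of pairs = |Ob(C)| * |Ob(D)| = 23 * 17 = 391

391


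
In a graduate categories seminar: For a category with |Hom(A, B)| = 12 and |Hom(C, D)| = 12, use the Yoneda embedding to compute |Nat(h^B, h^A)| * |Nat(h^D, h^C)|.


By the Yoneda lemma, Nat(h^B, h^A) is isomorphic to Hom(A, B),
so |Nat(h^B, h^A)| = |Hom(A, B)| and |Nat(h^D, h^C)| = |Hom(C, D)|.
|Hom(A, B)| = 12, |Hom(C, D)| = 12.
|Nat(h^B, h^A) x Nat(h^D, h^C)| = 12 * 12 = 144

144


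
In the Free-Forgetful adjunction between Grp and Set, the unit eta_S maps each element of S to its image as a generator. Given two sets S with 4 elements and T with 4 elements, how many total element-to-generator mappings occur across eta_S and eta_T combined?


The unit eta_X: X -> U(F(X)) of the Free-Forgetful adjunction
maps each element of X to a generator of F(X). For X = S + T (disjoint
union in Set), |S + T| = |S| + |T|.
Total mappings = 4 + 4 = 8.

8


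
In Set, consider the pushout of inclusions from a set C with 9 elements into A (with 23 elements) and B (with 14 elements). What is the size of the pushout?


The pushout A +_C B identifies the images of C in A and B.
|A +_C B| = |A| + |B| - |C| (for injections).
= 23 + 14 - 9 = 28

28


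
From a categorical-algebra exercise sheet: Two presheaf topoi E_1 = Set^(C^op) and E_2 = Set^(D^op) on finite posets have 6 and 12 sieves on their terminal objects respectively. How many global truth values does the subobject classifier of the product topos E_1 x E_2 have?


In a product of presheaf topoi E_1 x E_2, the subobject classifier
is Omega = Omega_1 x Omega_2 (componentwise), so
|Omega(top)| = |Omega_1(top_1)| * |Omega_2(top_2)|.
= 6 * 12 = 72.

72


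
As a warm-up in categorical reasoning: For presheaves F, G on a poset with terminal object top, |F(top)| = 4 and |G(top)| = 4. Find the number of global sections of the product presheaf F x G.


Global sections of a presheaf on a poset with terminal top satisfy
Gamma(H) ~ H(top). Presheaves admit pointwise products, so
(F x G)(top) = F(top) x G(top) (Cartesian product).
|Gamma(F x G)| = |F(top)| * |G(top)| = 4 * 4 = 16.

16


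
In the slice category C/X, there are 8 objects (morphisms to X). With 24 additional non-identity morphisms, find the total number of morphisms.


In the slice category C/X, objects are morphisms to X.
Identity morphisms: 8 (one per object of C/X).
Non-identity morphisms: 24.
Total = 8 + 24 = 32

32


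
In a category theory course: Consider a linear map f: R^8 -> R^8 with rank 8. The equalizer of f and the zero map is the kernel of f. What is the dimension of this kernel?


The equalizer of f and the zero map is ker(f).
By the rank-nullity theorem: dim(ker(f)) = dim(domain) - rank(f).
dim(ker(f)) = 8 - 8 = 0

0


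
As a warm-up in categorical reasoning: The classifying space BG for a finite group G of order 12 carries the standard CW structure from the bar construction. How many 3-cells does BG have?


In the bar-construction CW model of BG, the n-cells are indexed by
n-tuples [g_1|...|g_n] of non-identity elements of G (degenerate
simplices with some g_i = e do not contribute cells), so there are
(|G| - 1)^n n-cells.
For dim = 3 with |G| = 12:
cells = (12 - 1)^3 = 11^3 = 1331

1331


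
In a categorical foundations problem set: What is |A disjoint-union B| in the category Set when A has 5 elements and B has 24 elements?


In Set, the coproduct A + B is the disjoint union.
|A + B| = |A| + |B| = 5 + 24 = 29

29


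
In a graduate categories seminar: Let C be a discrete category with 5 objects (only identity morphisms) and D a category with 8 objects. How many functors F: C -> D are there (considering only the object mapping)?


A functor from a discrete category C to D is determined by
where each object maps. Each of the 5 objects of C can map
to any of the 8 objects of D independently.
Number of functors = 8^5 = 32768

32768


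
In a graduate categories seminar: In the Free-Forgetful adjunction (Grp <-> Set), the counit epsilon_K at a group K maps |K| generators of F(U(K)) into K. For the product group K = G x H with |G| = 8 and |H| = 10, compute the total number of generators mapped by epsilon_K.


The counit epsilon_K: F(U(K)) -> K of the Free-Forgetful adjunction
maps |K| generators of F(U(K)) into K. For K = G x H (the product group),
|G x H| = |G| * |H|.
Total generators mapped = 8 * 10 = 80.

80


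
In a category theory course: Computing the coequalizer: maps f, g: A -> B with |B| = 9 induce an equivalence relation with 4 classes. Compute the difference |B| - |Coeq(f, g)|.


The coequalizer Coeq(f, g) = B / ~ has one element per equivalence class.
|B| = 9, |Coeq(f, g)| = 4.
|B| - |Coeq(f, g)| = 9 - 4 = 5.

5


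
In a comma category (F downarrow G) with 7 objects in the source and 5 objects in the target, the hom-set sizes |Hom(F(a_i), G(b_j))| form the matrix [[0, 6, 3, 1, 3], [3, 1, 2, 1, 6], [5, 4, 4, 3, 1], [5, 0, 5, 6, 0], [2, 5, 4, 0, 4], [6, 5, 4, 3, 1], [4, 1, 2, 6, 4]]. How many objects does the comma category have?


Objects of (F downarrow G) are triples (a, b, h: F(a)->G(b)).
The count equals the sum of all entries in the hom-matrix.
sum(row 0) = 13
sum(row 1) = 13
sum(row 2) = 17
sum(row 3) = 16
sum(row 4) = 15
sum(row 5) = 19
sum(row 6) = 17
Grand total = 110

110


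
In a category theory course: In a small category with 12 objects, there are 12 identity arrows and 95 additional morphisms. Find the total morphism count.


Each object has an identity morphism, giving 12 identities.
Adding the 95 non-identity morphisms:
Total = 12 + 95 = 107

107


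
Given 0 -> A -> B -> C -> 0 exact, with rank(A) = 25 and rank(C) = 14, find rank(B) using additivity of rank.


For a short exact sequence 0 -> A -> B -> C -> 0,
rank is additive: rank(B) = rank(A) + rank(C).
rank(B) = 25 + 14 = 39

39


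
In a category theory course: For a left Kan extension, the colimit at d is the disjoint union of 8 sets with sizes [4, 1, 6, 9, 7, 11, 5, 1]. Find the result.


Pointwise, the left Kan extension (Lan_F H)(d) is the colimit, indexed
by the comma category (F downarrow d), of H composed with the
projection (F downarrow d) -> C. Here that colimit is given
as a coproduct (disjoint union) of sets, so its cardinality is the
sum of the sizes of the summands.
Coproduct of sets with sizes: 4 + 1 + 6 + 9 + 7 + 11 + 5 + 1
= 44

44


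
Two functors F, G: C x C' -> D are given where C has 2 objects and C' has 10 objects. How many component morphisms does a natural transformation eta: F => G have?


A natural transformation eta: F => G assigns one component morphism per
object of the domain category.
The domain is the product category C x C', so
|Ob(C x C')| = |Ob(C)| * |Ob(C')| = 2 * 10 = 20.
Therefore eta has 20 component morphisms.

20


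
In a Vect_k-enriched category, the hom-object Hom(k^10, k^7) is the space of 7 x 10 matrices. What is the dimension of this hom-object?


In Vect-enriched categories, Hom(k^n, k^m) is the space of m x n matrices.
dim(Hom(k^10, k^7)) = 7 * 10 = 70

70


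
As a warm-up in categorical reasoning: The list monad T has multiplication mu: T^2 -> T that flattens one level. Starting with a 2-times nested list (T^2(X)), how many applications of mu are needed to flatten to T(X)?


Each application of mu: T^2 -> T removes one layer of nesting.
Starting at depth 2 (i.e., T^2(X)), we need to reach T(X).
Number of mu applications = 2 - 1 = 1

1


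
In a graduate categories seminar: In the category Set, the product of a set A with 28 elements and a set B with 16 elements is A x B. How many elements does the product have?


In Set, the product A x B is the Cartesian product.
By the universal property, |A x B| = |A| * |B|.
|A x B| = 28 * 16 = 448

448


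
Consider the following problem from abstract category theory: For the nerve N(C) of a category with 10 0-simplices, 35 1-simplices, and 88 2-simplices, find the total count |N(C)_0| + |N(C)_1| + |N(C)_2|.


The 2-skeleton of the nerve N(C) consists of simplices in dimensions 0, 1, 2:
  |N(C)_0| = 10 (objects)
  |N(C)_1| = 35 (morphisms)
  |N(C)_2| = 88 (composable pairs)
Total = 10 + 35 + 88 = 133

133


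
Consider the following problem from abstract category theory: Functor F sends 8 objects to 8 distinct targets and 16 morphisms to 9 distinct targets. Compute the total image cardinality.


The image of F consists of distinct objects and distinct morphisms.
|Im(F)| on objects = 8
|Im(F)| on morphisms = 9
Total image cardinality = 8 + 9 = 17

17


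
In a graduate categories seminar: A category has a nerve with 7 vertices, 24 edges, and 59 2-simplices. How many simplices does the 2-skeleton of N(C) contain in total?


The 2-skeleton of the nerve N(C) consists of simplices in dimensions 0, 1, 2:
  |N(C)_0| = 7 (objects)
  |N(C)_1| = 24 (morphisms)
  |N(C)_2| = 59 (composable pairs)
Total = 7 + 24 + 59 = 90

90


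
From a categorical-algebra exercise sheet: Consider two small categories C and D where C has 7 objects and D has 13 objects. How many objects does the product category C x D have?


The product category C x D has objects that are pairs (c, d).
Number of pairs = |Ob(C)| * |Ob(D)| = 7 * 13 = 91

91


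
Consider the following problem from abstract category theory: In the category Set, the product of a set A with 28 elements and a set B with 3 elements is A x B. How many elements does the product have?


In Set, the product A x B is the Cartesian product.
By the universal property, |A x B| = |A| * |B|.
|A x B| = 28 * 3 = 84

84


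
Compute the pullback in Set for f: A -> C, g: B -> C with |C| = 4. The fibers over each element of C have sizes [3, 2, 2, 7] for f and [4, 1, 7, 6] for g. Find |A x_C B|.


The pullback A x_C B consists of pairs (a, b) with f(a) = g(b).
For each element c in C, the fiber product has |f^-1(c)| * |g^-1(c)| elements.
Summing over C: 3 * 4 + 2 * 1 + 2 * 7 + 7 * 6
= 12 + 2 + 14 + 42 = 70

70


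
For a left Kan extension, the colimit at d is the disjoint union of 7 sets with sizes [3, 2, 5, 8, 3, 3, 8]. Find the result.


Pointwise, the left Kan extension (Lan_F H)(d) is the colimit, indexed
by the comma category (F downarrow d), of H composed with the
projection (F downarrow d) -> C. Here that colimit is given
as a coproduct (disjoint union) of sets, so its cardinality is the
sum of the sizes of the summands.
Coproduct of sets with sizes: 3 + 2 + 5 + 8 + 3 + 3 + 8
= 32

32


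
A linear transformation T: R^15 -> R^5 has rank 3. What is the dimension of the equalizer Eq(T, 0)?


The equalizer of f and the zero map is ker(f).
By the rank-nullity theorem: dim(ker(f)) = dim(domain) - rank(f).
dim(ker(f)) = 15 - 3 = 12

12


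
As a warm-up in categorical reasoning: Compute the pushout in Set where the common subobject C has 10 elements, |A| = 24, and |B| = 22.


The pushout A +_C B identifies the images of C in A and B.
|A +_C B| = |A| + |B| - |C| (for injections).
= 24 + 22 - 10 = 36

36


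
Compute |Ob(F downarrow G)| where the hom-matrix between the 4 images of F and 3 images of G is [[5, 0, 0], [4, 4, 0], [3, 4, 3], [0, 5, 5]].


Objects of (F downarrow G) are triples (a, b, h: F(a)->G(b)).
The count equals the sum of all entries in the hom-matrix.
sum(row 0) = 5
sum(row 1) = 8
sum(row 2) = 10
sum(row 3) = 10
Grand total = 33

33


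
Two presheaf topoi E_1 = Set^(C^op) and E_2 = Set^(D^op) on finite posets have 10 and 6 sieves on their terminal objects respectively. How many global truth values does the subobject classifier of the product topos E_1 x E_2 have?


In a product of presheaf topoi E_1 x E_2, the subobject classifier
is Omega = Omega_1 x Omega_2 (componentwise), so
|Omega(top)| = |Omega_1(top_1)| * |Omega_2(top_2)|.
= 10 * 6 = 60.

60


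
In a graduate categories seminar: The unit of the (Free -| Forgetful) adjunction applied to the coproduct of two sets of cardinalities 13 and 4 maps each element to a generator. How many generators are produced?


The unit eta_X: X -> U(F(X)) of the Free-Forgetful adjunction
maps each element of X to a generator of F(X). For X = S + T (disjoint
union in Set), |S + T| = |S| + |T|.
Total mappings = 13 + 4 = 17.

17


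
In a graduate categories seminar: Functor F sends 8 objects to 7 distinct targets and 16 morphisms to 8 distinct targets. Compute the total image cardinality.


The image of F consists of distinct objects and distinct morphisms.
|Im(F)| on objects = 7
|Im(F)| on morphisms = 8
Total image cardinality = 7 + 8 = 15

15


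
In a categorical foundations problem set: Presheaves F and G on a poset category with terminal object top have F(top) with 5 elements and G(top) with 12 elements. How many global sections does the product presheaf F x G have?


Global sections of a presheaf on a poset with terminal top satisfy
Gamma(H) ~ H(top). Presheaves admit pointwise products, so
(F x G)(top) = F(top) x G(top) (Cartesian product).
|Gamma(F x G)| = |F(top)| * |G(top)| = 5 * 12 = 60.

60


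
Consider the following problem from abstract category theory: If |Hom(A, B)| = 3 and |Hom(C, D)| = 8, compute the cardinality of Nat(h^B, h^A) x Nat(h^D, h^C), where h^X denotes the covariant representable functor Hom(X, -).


By the Yoneda lemma, Nat(h^B, h^A) is isomorphic to Hom(A, B),
so |Nat(h^B, h^A)| = |Hom(A, B)| and |Nat(h^D, h^C)| = |Hom(C, D)|.
|Hom(A, B)| = 3, |Hom(C, D)| = 8.
|Nat(h^B, h^A) x Nat(h^D, h^C)| = 3 * 8 = 24

24


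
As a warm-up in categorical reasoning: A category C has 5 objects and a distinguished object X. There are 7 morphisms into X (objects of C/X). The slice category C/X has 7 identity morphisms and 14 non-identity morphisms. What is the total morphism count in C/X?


In the slice category C/X, objects are morphisms to X.
Identity morphisms: 7 (one per object of C/X).
Non-identity morphisms: 14.
Total = 7 + 14 = 21

21


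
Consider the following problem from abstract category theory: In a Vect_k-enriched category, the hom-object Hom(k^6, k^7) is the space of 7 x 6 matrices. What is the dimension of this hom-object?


In Vect-enriched categories, Hom(k^n, k^m) is the space of m x n matrices.
dim(Hom(k^6, k^7)) = 7 * 6 = 42

42


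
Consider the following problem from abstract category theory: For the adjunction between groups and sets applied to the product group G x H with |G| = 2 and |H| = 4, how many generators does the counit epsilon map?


The counit epsilon_K: F(U(K)) -> K of the Free-Forgetful adjunction
maps |K| generators of F(U(K)) into K. For K = G x H (the product group),
|G x H| = |G| * |H|.
Total generators mapped = 2 * 4 = 8.

8


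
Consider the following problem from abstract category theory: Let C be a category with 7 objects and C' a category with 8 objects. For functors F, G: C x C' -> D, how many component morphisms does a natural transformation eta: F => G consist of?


A natural transformation eta: F => G assigns one component morphism per
object of the domain category.
The domain is the product category C x C', so
|Ob(C x C')| = |Ob(C)| * |Ob(C')| = 7 * 8 = 56.
Therefore eta has 56 component morphisms.

56


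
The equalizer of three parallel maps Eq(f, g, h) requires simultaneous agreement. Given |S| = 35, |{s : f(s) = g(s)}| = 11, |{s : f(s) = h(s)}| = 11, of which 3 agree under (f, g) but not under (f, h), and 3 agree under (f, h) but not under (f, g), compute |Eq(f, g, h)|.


Eq(f, g, h) is the triple-agreement set: points in S where all three
maps take the same value. Using inclusion-exclusion on the pairwise data:
Pair (f, g) agrees on 11 points; pair (f, h) on 11 points.
Points agreeing under (f, g) but not (f, h) = 3; under (f, h) but not (f, g) = 3.
Triple-agreement = agreement-in-(f, g) minus points that agree under (f, g) but not (f, h):
|Eq(f, g, h)| = 11 - 3 = 8
(cross-check via (f, h): 11 - 3 = 8.)

8


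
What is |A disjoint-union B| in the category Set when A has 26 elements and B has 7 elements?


In Set, the coproduct A + B is the disjoint union.
|A + B| = |A| + |B| = 26 + 7 = 33

33


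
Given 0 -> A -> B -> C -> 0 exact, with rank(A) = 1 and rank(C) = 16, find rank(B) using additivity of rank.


For a short exact sequence 0 -> A -> B -> C -> 0,
rank is additive: rank(B) = rank(A) + rank(C).
rank(B) = 1 + 16 = 17

17


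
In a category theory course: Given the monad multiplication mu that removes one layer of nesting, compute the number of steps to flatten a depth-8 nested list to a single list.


Each application of mu: T^2 -> T removes one layer of nesting.
Starting at depth 8 (i.e., T^8(X)), we need to reach T(X).
Number of mu applications = 8 - 1 = 7

7


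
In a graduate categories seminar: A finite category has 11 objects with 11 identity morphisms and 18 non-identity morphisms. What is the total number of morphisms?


Each object has an identity morphism, giving 11 identities.
Adding the 18 non-identity morphisms:
Total = 11 + 18 = 29

29


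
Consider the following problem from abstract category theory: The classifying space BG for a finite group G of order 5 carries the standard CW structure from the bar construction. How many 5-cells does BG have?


In the bar-construction CW model of BG, the n-cells are indexed by
n-tuples [g_1|...|g_n] of non-identity elements of G (degenerate
simplices with some g_i = e do not contribute cells), so there are
(|G| - 1)^n n-cells.
For dim = 5 with |G| = 5:
cells = (5 - 1)^5 = 4^5 = 1024

1024


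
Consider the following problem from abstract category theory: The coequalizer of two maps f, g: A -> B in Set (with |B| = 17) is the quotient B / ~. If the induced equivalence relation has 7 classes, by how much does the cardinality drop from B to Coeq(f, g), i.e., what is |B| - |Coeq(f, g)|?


The coequalizer Coeq(f, g) = B / ~ has one element per equivalence class.
|B| = 17, |Coeq(f, g)| = 7.
|B| - |Coeq(f, g)| = 17 - 7 = 10.

10


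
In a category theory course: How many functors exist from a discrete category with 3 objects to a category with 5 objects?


A functor from a discrete category C to D is determined by
where each object maps. Each of the 3 objects of C can map
to any of the 5 objects of D independently.
Number of functors = 5^3 = 125

125


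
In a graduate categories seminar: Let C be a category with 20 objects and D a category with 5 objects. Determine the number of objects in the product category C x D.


The product category C x D has objects that are pairs (c, d).
Number of pairs = |Ob(C)| * |Ob(D)| = 20 * 5 = 100

100


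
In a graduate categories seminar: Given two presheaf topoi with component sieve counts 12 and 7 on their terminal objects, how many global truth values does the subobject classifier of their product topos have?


In a product of presheaf topoi E_1 x E_2, the subobject classifier
is Omega = Omega_1 x Omega_2 (componentwise), so
|Omega(top)| = |Omega_1(top_1)| * |Omega_2(top_2)|.
= 12 * 7 = 84.

84


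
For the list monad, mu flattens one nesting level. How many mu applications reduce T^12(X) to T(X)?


Each application of mu: T^2 -> T removes one layer of nesting.
Starting at depth 12 (i.e., T^12(X)), we need to reach T(X).
Number of mu applications = 12 - 1 = 11

11


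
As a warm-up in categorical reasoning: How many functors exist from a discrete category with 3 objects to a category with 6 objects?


A functor from a discrete category C to D is determined by
where each object maps. Each of the 3 objects of C can map
to any of the 6 objects of D independently.
Number of functors = 6^3 = 216

216


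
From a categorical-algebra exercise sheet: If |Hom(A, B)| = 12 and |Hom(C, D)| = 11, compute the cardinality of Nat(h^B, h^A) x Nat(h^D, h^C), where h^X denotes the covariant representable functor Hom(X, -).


By the Yoneda lemma, Nat(h^B, h^A) is isomorphic to Hom(A, B),
so |Nat(h^B, h^A)| = |Hom(A, B)| and |Nat(h^D, h^C)| = |Hom(C, D)|.
|Hom(A, B)| = 12, |Hom(C, D)| = 11.
|Nat(h^B, h^A) x Nat(h^D, h^C)| = 12 * 11 = 132

132


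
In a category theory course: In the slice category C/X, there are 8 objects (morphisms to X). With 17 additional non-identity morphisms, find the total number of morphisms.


In the slice category C/X, objects are morphisms to X.
Identity morphisms: 8 (one per object of C/X).
Non-identity morphisms: 17.
Total = 8 + 17 = 25

25
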